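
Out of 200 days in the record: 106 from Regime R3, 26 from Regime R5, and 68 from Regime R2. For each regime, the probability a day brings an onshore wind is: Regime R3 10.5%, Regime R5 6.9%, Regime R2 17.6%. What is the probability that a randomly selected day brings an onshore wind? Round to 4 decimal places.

0.1245

By Bayes' rule, posterior ∝ prior × likelihood:
  Regime R3: 0.53 × 0.105 = 0.05565
  Regime R5: 0.13 × 0.069 = 0.00897
  Regime R2: 0.34 × 0.176 = 0.05984
P(onshore) = 0.05565 + 0.00897 + 0.05984 = 0.12446 → 0.1245.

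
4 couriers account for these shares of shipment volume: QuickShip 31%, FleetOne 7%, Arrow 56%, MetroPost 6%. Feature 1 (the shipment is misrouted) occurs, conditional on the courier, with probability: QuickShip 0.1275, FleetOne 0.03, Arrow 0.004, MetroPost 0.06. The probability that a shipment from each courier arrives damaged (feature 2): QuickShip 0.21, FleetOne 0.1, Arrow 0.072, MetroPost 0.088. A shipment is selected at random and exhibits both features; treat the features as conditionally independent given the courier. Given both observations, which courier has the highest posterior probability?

Unnormalized posteriors (prior × likelihood):
  QuickShip: 0.31 × 0.1275 × 0.21 = 0.00830025
  FleetOne: 0.07 × 0.03 × 0.1 = 0.00021
  Arrow: 0.56 × 0.004 × 0.072 = 0.00016128
  MetroPost: 0.06 × 0.06 × 0.088 = 0.0003168
Total = 0.00898833.
Largest term belongs to QuickShip, so QuickShip is most probable.

QuickShip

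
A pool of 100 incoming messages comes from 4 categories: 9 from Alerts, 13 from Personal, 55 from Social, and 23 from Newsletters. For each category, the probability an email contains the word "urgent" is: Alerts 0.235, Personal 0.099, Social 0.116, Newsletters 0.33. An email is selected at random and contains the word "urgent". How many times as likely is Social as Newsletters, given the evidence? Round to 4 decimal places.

Prior × likelihood for each hypothesis:
  Alerts: 0.09 × 0.235 = 0.02115
  Personal: 0.13 × 0.099 = 0.01287
  Social: 0.55 × 0.116 = 0.0638
  Newsletters: 0.23 × 0.33 = 0.0759
Normalizing constant = 0.17372.
The ratio is 0.0638 / 0.0759 (the normalizer cancels) = 0.8406.

0.8406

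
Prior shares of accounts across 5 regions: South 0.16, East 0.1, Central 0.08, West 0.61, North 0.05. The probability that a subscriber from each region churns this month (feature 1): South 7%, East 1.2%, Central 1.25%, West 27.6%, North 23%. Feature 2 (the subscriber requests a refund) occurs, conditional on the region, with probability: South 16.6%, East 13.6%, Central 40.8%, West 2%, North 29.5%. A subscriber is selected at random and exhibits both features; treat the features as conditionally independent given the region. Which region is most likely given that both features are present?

North

Compute prior × likelihood for every hypothesis:
  South: 0.16 × 0.07 × 0.166 = 0.0018592
  East: 0.1 × 0.012 × 0.136 = 0.0001632
  Central: 0.08 × 0.0125 × 0.408 = 0.000408
  West: 0.61 × 0.276 × 0.02 = 0.0033672
  North: 0.05 × 0.23 × 0.295 = 0.0033925
Sum = 0.0091901.
Largest term belongs to North, so North is most probable.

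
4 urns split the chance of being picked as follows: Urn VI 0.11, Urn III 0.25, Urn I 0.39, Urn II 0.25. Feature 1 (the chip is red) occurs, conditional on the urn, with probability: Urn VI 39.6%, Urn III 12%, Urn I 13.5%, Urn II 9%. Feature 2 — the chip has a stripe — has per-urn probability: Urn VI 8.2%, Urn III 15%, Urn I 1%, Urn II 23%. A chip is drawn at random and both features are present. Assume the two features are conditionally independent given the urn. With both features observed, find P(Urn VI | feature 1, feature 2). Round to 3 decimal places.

0.259

Compute prior × likelihood for every hypothesis:
  Urn VI: 0.11 × 0.396 × 0.082 = 0.00357192
  Urn III: 0.25 × 0.12 × 0.15 = 0.0045
  Urn I: 0.39 × 0.135 × 0.01 = 0.0005265
  Urn II: 0.25 × 0.09 × 0.23 = 0.005175
Normalizing constant = 0.01377342.
P(Urn VI | evidence) = 0.00357192 / 0.01377342 ≈ 0.259.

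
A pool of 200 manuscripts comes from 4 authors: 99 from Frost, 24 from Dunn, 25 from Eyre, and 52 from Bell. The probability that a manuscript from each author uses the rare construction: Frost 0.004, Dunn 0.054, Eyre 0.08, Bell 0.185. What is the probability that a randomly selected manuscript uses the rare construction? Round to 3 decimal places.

Prior × likelihood for each hypothesis:
  Frost: 0.495 × 0.004 = 0.00198
  Dunn: 0.12 × 0.054 = 0.00648
  Eyre: 0.125 × 0.08 = 0.01
  Bell: 0.26 × 0.185 = 0.0481
P(rare-form) = 0.00198 + 0.00648 + 0.01 + 0.0481 = 0.06656 → 0.067.

0.067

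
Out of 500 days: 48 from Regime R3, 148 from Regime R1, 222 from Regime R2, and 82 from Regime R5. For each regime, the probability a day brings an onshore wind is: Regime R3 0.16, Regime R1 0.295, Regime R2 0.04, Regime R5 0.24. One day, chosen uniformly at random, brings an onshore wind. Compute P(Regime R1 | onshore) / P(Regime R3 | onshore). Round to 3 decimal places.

5.685

Prior × likelihood for each hypothesis:
  Regime R3: 0.096 × 0.16 = 0.01536
  Regime R1: 0.296 × 0.295 = 0.08732
  Regime R2: 0.444 × 0.04 = 0.01776
  Regime R5: 0.164 × 0.24 = 0.03936
Sum = 0.1598.
The ratio is 0.08732 / 0.01536 (the normalizer cancels) = 5.685.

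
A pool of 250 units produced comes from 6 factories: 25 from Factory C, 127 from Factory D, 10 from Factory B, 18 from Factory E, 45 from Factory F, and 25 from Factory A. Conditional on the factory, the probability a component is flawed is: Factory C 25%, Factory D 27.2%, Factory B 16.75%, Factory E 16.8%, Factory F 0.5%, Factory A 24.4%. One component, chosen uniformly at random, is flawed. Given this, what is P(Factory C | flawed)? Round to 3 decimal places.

By Bayes' rule, posterior ∝ prior × likelihood:
  Factory C: 0.1 × 0.25 = 0.025
  Factory D: 0.508 × 0.272 = 0.138176
  Factory B: 0.04 × 0.1675 = 0.0067
  Factory E: 0.072 × 0.168 = 0.012096
  Factory F: 0.18 × 0.005 = 0.0009
  Factory A: 0.1 × 0.244 = 0.0244
Sum = 0.207272.
P(Factory C | evidence) = 0.025 / 0.207272 ≈ 0.121.

0.121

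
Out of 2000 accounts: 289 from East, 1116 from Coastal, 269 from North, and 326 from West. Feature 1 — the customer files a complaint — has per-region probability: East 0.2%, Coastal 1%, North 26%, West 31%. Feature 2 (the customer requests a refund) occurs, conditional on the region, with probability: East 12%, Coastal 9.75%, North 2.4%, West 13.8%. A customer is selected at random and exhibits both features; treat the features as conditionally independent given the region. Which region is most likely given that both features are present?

West

By Bayes' rule, posterior ∝ prior × likelihood:
  East: 0.1445 × 0.002 × 0.12 = 0.00003468
  Coastal: 0.558 × 0.01 × 0.0975 = 0.00054405
  North: 0.1345 × 0.26 × 0.024 = 0.00083928
  West: 0.163 × 0.31 × 0.138 = 0.00697314
Normalizing constant = 0.00839115.
Largest term belongs to West, so West is most probable.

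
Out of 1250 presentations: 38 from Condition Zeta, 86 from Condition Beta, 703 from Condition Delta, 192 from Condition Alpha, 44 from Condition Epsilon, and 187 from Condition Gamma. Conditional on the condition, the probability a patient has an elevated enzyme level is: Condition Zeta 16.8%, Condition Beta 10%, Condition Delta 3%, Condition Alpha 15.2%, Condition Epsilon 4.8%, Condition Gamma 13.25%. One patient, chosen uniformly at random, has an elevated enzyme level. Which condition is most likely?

Compute prior × likelihood for every hypothesis:
  Condition Zeta: 0.0304 × 0.168 = 0.0051072
  Condition Beta: 0.0688 × 0.1 = 0.00688
  Condition Delta: 0.5624 × 0.03 = 0.016872
  Condition Alpha: 0.1536 × 0.152 = 0.0233472
  Condition Epsilon: 0.0352 × 0.048 = 0.0016896
  Condition Gamma: 0.1496 × 0.1325 = 0.019822
Normalizing constant = 0.073718.
Largest term belongs to Condition Alpha, so Condition Alpha is most probable.

Condition Alpha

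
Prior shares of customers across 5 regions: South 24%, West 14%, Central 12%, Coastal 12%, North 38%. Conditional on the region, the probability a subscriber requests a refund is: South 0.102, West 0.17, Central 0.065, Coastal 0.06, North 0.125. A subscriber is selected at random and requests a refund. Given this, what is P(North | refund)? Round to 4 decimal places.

0.4288

Compute prior × likelihood for every hypothesis:
  South: 0.24 × 0.102 = 0.02448
  West: 0.14 × 0.17 = 0.0238
  Central: 0.12 × 0.065 = 0.0078
  Coastal: 0.12 × 0.06 = 0.0072
  North: 0.38 × 0.125 = 0.0475
Sum = 0.11078.
P(North | evidence) = 0.0475 / 0.11078 ≈ 0.4288.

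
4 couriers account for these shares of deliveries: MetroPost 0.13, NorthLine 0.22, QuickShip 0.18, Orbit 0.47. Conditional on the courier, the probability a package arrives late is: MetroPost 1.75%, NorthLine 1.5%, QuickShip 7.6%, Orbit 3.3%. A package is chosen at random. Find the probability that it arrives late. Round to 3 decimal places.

0.035

By Bayes' rule, posterior ∝ prior × likelihood:
  MetroPost: 0.13 × 0.0175 = 0.002275
  NorthLine: 0.22 × 0.015 = 0.0033
  QuickShip: 0.18 × 0.076 = 0.01368
  Orbit: 0.47 × 0.033 = 0.01551
P(late) = 0.002275 + 0.0033 + 0.01368 + 0.01551 = 0.034765 → 0.035.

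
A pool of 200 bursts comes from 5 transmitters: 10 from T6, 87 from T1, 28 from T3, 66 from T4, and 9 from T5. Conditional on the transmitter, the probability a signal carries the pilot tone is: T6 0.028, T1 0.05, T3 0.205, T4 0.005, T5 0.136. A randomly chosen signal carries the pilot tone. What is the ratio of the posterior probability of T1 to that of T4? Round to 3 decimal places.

13.182

Prior × likelihood for each hypothesis:
  T6: 0.05 × 0.028 = 0.0014
  T1: 0.435 × 0.05 = 0.02175
  T3: 0.14 × 0.205 = 0.0287
  T4: 0.33 × 0.005 = 0.00165
  T5: 0.045 × 0.136 = 0.00612
Sum = 0.05962.
The ratio is 0.02175 / 0.00165 (the normalizer cancels) = 13.182.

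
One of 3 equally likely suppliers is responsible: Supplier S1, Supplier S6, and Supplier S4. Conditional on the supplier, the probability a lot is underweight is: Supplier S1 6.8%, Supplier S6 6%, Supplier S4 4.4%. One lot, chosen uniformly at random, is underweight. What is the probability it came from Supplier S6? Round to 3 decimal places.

0.349

With a uniform prior (1/3 each), posterior ∝ likelihood:
  Supplier S1: 0.068
  Supplier S6: 0.06
  Supplier S4: 0.044
Total = 0.172.
P(Supplier S6 | evidence) = 0.06 / 0.172 ≈ 0.349.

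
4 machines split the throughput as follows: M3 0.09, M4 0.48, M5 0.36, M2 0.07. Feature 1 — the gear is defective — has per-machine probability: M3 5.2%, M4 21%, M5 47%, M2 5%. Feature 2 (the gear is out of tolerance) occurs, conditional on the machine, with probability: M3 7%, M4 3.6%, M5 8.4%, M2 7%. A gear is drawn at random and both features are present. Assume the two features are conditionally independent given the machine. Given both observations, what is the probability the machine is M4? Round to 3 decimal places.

By Bayes' rule, posterior ∝ prior × likelihood:
  M3: 0.09 × 0.052 × 0.07 = 0.0003276
  M4: 0.48 × 0.21 × 0.036 = 0.0036288
  M5: 0.36 × 0.47 × 0.084 = 0.0142128
  M2: 0.07 × 0.05 × 0.07 = 0.000245
Normalizing constant = 0.0184142.
P(M4 | evidence) = 0.0036288 / 0.0184142 ≈ 0.197.

0.197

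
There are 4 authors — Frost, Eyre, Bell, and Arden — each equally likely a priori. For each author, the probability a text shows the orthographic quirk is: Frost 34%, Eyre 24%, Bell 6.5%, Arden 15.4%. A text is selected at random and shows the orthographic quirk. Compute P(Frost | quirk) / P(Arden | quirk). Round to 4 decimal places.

With a uniform prior (1/4 each), posterior ∝ likelihood:
  Frost: 0.34
  Eyre: 0.24
  Bell: 0.065
  Arden: 0.154
Sum = 0.799.
The ratio is 0.34 / 0.154 (the normalizer cancels) = 2.2078.

2.2078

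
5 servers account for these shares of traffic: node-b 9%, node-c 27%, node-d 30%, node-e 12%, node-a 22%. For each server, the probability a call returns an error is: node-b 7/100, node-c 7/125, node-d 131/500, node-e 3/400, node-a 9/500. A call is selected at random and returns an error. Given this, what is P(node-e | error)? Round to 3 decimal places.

By Bayes' rule, posterior ∝ prior × likelihood:
  node-b: 0.09 × 0.07 = 0.0063
  node-c: 0.27 × 0.056 = 0.01512
  node-d: 0.3 × 0.262 = 0.0786
  node-e: 0.12 × 0.0075 = 0.0009
  node-a: 0.22 × 0.018 = 0.00396
Sum = 0.10488.
P(node-e | evidence) = 0.0009 / 0.10488 ≈ 0.009.

0.009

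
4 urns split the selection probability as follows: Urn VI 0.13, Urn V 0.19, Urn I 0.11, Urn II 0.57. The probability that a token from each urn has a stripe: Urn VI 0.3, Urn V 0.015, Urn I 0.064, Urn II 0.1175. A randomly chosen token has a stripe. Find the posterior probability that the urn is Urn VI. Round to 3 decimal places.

Prior × likelihood for each hypothesis:
  Urn VI: 0.13 × 0.3 = 0.039
  Urn V: 0.19 × 0.015 = 0.00285
  Urn I: 0.11 × 0.064 = 0.00704
  Urn II: 0.57 × 0.1175 = 0.066975
Normalizing constant = 0.115865.
P(Urn VI | evidence) = 0.039 / 0.115865 ≈ 0.337.

0.337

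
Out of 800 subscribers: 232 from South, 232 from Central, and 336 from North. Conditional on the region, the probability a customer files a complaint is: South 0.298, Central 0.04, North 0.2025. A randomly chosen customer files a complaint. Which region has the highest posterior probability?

By Bayes' rule, posterior ∝ prior × likelihood:
  South: 0.29 × 0.298 = 0.08642
  Central: 0.29 × 0.04 = 0.0116
  North: 0.42 × 0.2025 = 0.08505
Sum = 0.18307.
Largest term belongs to South, so South is most probable.

South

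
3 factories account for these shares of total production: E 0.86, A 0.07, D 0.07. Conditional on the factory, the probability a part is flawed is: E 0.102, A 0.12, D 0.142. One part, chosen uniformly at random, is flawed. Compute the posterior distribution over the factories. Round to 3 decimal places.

E 0.827, A 0.079, D 0.094

Compute prior × likelihood for every hypothesis:
  E: 0.86 × 0.102 = 0.08772
  A: 0.07 × 0.12 = 0.0084
  D: 0.07 × 0.142 = 0.00994
Normalizing constant = 0.10606.
P(E | flawed) = 0.08772/0.10606 ≈ 0.827
P(A | flawed) = 0.0084/0.10606 ≈ 0.079
P(D | flawed) = 0.00994/0.10606 ≈ 0.094
(Check: 0.827+0.079+0.094 = 1.000.)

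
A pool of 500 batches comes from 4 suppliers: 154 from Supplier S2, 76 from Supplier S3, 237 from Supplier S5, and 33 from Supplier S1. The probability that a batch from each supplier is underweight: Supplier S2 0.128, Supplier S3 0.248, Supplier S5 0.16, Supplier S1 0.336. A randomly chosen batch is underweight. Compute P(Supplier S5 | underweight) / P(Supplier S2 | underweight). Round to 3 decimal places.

1.924

Unnormalized posteriors (prior × likelihood):
  Supplier S2: 0.308 × 0.128 = 0.039424
  Supplier S3: 0.152 × 0.248 = 0.037696
  Supplier S5: 0.474 × 0.16 = 0.07584
  Supplier S1: 0.066 × 0.336 = 0.022176
Total = 0.175136.
The ratio is 0.07584 / 0.039424 (the normalizer cancels) = 1.924.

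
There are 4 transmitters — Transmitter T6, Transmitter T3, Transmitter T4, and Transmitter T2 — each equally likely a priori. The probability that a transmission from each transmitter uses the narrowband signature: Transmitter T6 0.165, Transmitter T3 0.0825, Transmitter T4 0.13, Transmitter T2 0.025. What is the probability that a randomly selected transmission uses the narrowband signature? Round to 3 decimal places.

Since the prior is uniform, the posterior is proportional to the likelihood:
  Transmitter T6: 0.165
  Transmitter T3: 0.0825
  Transmitter T4: 0.13
  Transmitter T2: 0.025
P(narrowband) = (1/4) × (0.165 + 0.0825 + 0.13 + 0.025) = 0.4025/4 ≈ 0.101.

0.101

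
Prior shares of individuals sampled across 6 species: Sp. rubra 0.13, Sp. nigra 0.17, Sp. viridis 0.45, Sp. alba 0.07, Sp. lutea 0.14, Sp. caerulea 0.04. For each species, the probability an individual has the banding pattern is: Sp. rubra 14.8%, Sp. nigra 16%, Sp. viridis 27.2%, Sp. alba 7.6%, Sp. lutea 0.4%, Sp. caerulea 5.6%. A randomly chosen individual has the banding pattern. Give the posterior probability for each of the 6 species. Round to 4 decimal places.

Sp. rubra 0.1087, Sp. nigra 0.1537, Sp. viridis 0.6917, Sp. alba 0.0301, Sp. lutea 0.0032, Sp. caerulea 0.0127

Unnormalized posteriors (prior × likelihood):
  Sp. rubra: 0.13 × 0.148 = 0.01924
  Sp. nigra: 0.17 × 0.16 = 0.0272
  Sp. viridis: 0.45 × 0.272 = 0.1224
  Sp. alba: 0.07 × 0.076 = 0.00532
  Sp. lutea: 0.14 × 0.004 = 0.00056
  Sp. caerulea: 0.04 × 0.056 = 0.00224
Sum = 0.17696.
P(Sp. rubra | banded) = 0.01924/0.17696 ≈ 0.1087
P(Sp. nigra | banded) = 0.0272/0.17696 ≈ 0.1537
P(Sp. viridis | banded) = 0.1224/0.17696 ≈ 0.6917
P(Sp. alba | banded) = 0.00532/0.17696 ≈ 0.0301
P(Sp. lutea | banded) = 0.00056/0.17696 ≈ 0.0032
P(Sp. caerulea | banded) = 0.00224/0.17696 ≈ 0.0127
(Check: 0.1087+0.1537+0.6917+0.0301+0.0032+0.0127 = 1.0001.)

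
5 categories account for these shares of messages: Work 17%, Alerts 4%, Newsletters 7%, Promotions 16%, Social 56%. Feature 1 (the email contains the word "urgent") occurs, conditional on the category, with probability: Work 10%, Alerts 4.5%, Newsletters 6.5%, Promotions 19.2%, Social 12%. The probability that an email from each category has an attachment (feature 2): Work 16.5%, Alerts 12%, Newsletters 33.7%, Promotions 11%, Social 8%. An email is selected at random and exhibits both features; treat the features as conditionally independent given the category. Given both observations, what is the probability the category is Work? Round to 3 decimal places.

0.211

Prior × likelihood for each hypothesis:
  Work: 0.17 × 0.1 × 0.165 = 0.002805
  Alerts: 0.04 × 0.045 × 0.12 = 0.000216
  Newsletters: 0.07 × 0.065 × 0.337 = 0.00153335
  Promotions: 0.16 × 0.192 × 0.11 = 0.0033792
  Social: 0.56 × 0.12 × 0.08 = 0.005376
Sum = 0.01330955.
P(Work | evidence) = 0.002805 / 0.01330955 ≈ 0.211.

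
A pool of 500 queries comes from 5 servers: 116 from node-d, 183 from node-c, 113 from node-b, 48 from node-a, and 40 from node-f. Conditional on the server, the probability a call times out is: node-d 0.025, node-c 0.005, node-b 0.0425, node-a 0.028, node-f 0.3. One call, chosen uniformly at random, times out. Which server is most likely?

node-f

Compute prior × likelihood for every hypothesis:
  node-d: 0.232 × 0.025 = 0.0058
  node-c: 0.366 × 0.005 = 0.00183
  node-b: 0.226 × 0.0425 = 0.009605
  node-a: 0.096 × 0.028 = 0.002688
  node-f: 0.08 × 0.3 = 0.024
Total = 0.043923.
Largest term belongs to node-f, so node-f is most probable.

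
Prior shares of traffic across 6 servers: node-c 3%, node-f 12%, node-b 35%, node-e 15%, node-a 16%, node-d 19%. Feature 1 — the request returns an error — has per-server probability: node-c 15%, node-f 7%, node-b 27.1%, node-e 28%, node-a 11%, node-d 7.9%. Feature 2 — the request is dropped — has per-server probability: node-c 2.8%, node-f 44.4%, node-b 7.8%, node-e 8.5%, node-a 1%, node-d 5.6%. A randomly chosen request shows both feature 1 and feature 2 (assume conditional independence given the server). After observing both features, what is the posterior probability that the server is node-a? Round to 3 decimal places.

Compute prior × likelihood for every hypothesis:
  node-c: 0.03 × 0.15 × 0.028 = 0.000126
  node-f: 0.12 × 0.07 × 0.444 = 0.0037296
  node-b: 0.35 × 0.271 × 0.078 = 0.0073983
  node-e: 0.15 × 0.28 × 0.085 = 0.00357
  node-a: 0.16 × 0.11 × 0.01 = 0.000176
  node-d: 0.19 × 0.079 × 0.056 = 0.00084056
Sum = 0.01584046.
P(node-a | evidence) = 0.000176 / 0.01584046 ≈ 0.011.

0.011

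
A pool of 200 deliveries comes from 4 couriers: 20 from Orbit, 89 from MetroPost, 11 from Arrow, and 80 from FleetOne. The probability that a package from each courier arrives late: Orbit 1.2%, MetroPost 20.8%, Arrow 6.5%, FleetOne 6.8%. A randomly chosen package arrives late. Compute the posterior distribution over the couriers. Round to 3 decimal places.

Prior × likelihood for each hypothesis:
  Orbit: 0.1 × 0.012 = 0.0012
  MetroPost: 0.445 × 0.208 = 0.09256
  Arrow: 0.055 × 0.065 = 0.003575
  FleetOne: 0.4 × 0.068 = 0.0272
Normalizing constant = 0.124535.
P(Orbit | late) = 0.0012/0.124535 ≈ 0.010
P(MetroPost | late) = 0.09256/0.124535 ≈ 0.743
P(Arrow | late) = 0.003575/0.124535 ≈ 0.029
P(FleetOne | late) = 0.0272/0.124535 ≈ 0.218

Orbit 0.010, MetroPost 0.743, Arrow 0.029, FleetOne 0.218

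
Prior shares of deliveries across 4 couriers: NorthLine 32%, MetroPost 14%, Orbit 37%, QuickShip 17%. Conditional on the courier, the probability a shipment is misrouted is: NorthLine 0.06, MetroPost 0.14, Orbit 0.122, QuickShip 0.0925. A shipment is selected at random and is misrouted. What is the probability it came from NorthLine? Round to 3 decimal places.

0.193

Unnormalized posteriors (prior × likelihood):
  NorthLine: 0.32 × 0.06 = 0.0192
  MetroPost: 0.14 × 0.14 = 0.0196
  Orbit: 0.37 × 0.122 = 0.04514
  QuickShip: 0.17 × 0.0925 = 0.015725
Normalizing constant = 0.099665.
P(NorthLine | evidence) = 0.0192 / 0.099665 ≈ 0.193.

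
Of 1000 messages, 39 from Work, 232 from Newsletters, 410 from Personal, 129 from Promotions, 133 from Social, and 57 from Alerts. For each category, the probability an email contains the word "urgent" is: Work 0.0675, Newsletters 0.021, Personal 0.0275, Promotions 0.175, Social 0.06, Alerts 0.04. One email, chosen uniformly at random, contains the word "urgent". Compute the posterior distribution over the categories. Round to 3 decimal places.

Work 0.051, Newsletters 0.094, Personal 0.218, Promotions 0.437, Social 0.155, Alerts 0.044

Unnormalized posteriors (prior × likelihood):
  Work: 0.039 × 0.0675 = 0.0026325
  Newsletters: 0.232 × 0.021 = 0.004872
  Personal: 0.41 × 0.0275 = 0.011275
  Promotions: 0.129 × 0.175 = 0.022575
  Social: 0.133 × 0.06 = 0.00798
  Alerts: 0.057 × 0.04 = 0.00228
Total = 0.0516145.
P(Work | urgent-flag) = 0.0026325/0.0516145 ≈ 0.051
P(Newsletters | urgent-flag) = 0.004872/0.0516145 ≈ 0.094
P(Personal | urgent-flag) = 0.011275/0.0516145 ≈ 0.218
P(Promotions | urgent-flag) = 0.022575/0.0516145 ≈ 0.437
P(Social | urgent-flag) = 0.00798/0.0516145 ≈ 0.155
P(Alerts | urgent-flag) = 0.00228/0.0516145 ≈ 0.044
(Check: 0.051+0.094+0.218+0.437+0.155+0.044 = 0.999.)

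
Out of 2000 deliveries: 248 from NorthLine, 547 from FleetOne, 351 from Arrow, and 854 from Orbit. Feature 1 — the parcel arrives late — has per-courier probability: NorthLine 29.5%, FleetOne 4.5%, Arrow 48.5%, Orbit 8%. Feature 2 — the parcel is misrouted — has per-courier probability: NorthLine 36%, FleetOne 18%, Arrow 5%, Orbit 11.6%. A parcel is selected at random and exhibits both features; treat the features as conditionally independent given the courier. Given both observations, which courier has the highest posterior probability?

Compute prior × likelihood for every hypothesis:
  NorthLine: 0.124 × 0.295 × 0.36 = 0.0131688
  FleetOne: 0.2735 × 0.045 × 0.18 = 0.00221535
  Arrow: 0.1755 × 0.485 × 0.05 = 0.004255875
  Orbit: 0.427 × 0.08 × 0.116 = 0.00396256
Normalizing constant = 0.023602585.
Largest term belongs to NorthLine, so NorthLine is most probable.

NorthLine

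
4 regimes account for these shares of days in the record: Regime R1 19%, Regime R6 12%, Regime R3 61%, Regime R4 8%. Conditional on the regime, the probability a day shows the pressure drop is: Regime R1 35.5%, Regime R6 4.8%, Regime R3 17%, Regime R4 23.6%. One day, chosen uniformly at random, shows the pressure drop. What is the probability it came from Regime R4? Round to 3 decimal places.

By Bayes' rule, posterior ∝ prior × likelihood:
  Regime R1: 0.19 × 0.355 = 0.06745
  Regime R6: 0.12 × 0.048 = 0.00576
  Regime R3: 0.61 × 0.17 = 0.1037
  Regime R4: 0.08 × 0.236 = 0.01888
Total = 0.19579.
P(Regime R4 | evidence) = 0.01888 / 0.19579 ≈ 0.096.

0.096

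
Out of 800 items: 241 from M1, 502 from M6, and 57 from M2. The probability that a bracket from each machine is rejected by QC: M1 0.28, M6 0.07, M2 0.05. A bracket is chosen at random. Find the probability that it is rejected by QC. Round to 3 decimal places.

Prior × likelihood for each hypothesis:
  M1: 0.30125 × 0.28 = 0.08435
  M6: 0.6275 × 0.07 = 0.043925
  M2: 0.07125 × 0.05 = 0.0035625
P(rejected) = 0.08435 + 0.043925 + 0.0035625 = 0.1318375 → 0.132.

0.132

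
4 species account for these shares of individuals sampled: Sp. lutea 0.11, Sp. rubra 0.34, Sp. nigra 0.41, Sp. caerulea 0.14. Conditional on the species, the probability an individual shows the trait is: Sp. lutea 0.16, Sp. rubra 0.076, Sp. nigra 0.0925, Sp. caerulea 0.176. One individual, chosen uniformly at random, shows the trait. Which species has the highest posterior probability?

By Bayes' rule, posterior ∝ prior × likelihood:
  Sp. lutea: 0.11 × 0.16 = 0.0176
  Sp. rubra: 0.34 × 0.076 = 0.02584
  Sp. nigra: 0.41 × 0.0925 = 0.037925
  Sp. caerulea: 0.14 × 0.176 = 0.02464
Normalizing constant = 0.106005.
Largest term belongs to Sp. nigra, so Sp. nigra is most probable.

Sp. nigra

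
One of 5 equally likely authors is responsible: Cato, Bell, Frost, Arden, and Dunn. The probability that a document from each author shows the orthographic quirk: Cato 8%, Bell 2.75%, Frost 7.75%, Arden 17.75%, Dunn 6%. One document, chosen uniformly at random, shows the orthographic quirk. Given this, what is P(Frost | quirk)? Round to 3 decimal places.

With a uniform prior (1/5 each), posterior ∝ likelihood:
  Cato: 0.08
  Bell: 0.0275
  Frost: 0.0775
  Arden: 0.1775
  Dunn: 0.06
Normalizing constant = 0.4225.
P(Frost | evidence) = 0.0775 / 0.4225 ≈ 0.183.

0.183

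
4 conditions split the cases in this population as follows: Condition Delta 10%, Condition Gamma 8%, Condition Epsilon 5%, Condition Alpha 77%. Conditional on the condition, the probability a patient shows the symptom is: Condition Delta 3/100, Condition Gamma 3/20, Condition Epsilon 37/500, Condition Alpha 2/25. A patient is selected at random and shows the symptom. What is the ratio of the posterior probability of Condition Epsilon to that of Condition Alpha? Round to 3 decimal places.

Unnormalized posteriors (prior × likelihood):
  Condition Delta: 0.1 × 0.03 = 0.003
  Condition Gamma: 0.08 × 0.15 = 0.012
  Condition Epsilon: 0.05 × 0.074 = 0.0037
  Condition Alpha: 0.77 × 0.08 = 0.0616
Normalizing constant = 0.0803.
The ratio is 0.0037 / 0.0616 (the normalizer cancels) = 0.060.

0.060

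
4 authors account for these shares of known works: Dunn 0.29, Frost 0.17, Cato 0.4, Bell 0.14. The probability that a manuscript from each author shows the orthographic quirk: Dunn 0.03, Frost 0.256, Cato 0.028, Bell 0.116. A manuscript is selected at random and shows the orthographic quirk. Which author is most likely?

Frost

Unnormalized posteriors (prior × likelihood):
  Dunn: 0.29 × 0.03 = 0.0087
  Frost: 0.17 × 0.256 = 0.04352
  Cato: 0.4 × 0.028 = 0.0112
  Bell: 0.14 × 0.116 = 0.01624
Sum = 0.07966.
Largest term belongs to Frost, so Frost is most probable.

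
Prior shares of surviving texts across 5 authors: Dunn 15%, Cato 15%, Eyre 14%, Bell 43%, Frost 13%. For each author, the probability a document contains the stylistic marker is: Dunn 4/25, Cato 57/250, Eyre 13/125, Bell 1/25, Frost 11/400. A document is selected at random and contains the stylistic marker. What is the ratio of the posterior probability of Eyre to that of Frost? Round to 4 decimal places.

Unnormalized posteriors (prior × likelihood):
  Dunn: 0.15 × 0.16 = 0.024
  Cato: 0.15 × 0.228 = 0.0342
  Eyre: 0.14 × 0.104 = 0.01456
  Bell: 0.43 × 0.04 = 0.0172
  Frost: 0.13 × 0.0275 = 0.003575
Total = 0.093535.
The ratio is 0.01456 / 0.003575 (the normalizer cancels) = 4.0727.

4.0727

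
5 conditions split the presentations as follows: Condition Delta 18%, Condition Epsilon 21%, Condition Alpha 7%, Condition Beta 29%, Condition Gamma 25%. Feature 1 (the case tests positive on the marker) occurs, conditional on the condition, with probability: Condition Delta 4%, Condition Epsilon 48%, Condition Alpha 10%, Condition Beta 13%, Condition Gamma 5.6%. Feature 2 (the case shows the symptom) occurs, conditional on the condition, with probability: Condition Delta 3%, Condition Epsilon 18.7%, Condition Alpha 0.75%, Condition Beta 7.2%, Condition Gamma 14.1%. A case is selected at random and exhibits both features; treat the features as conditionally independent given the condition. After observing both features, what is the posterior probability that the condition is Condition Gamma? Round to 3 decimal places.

0.083

Unnormalized posteriors (prior × likelihood):
  Condition Delta: 0.18 × 0.04 × 0.03 = 0.000216
  Condition Epsilon: 0.21 × 0.48 × 0.187 = 0.0188496
  Condition Alpha: 0.07 × 0.1 × 0.0075 = 0.0000525
  Condition Beta: 0.29 × 0.13 × 0.072 = 0.0027144
  Condition Gamma: 0.25 × 0.056 × 0.141 = 0.001974
Total = 0.0238065.
P(Condition Gamma | evidence) = 0.001974 / 0.0238065 ≈ 0.083.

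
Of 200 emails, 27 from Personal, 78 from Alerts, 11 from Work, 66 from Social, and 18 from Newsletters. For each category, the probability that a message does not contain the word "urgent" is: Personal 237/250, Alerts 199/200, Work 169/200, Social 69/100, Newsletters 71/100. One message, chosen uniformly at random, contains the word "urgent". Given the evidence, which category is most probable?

Social

Taking complements, P(urgent-flag | each) = Personal 0.052, Alerts 0.005, Work 0.155, Social 0.31, Newsletters 0.29.
Compute prior × likelihood for every hypothesis:
  Personal: 0.135 × 0.052 = 0.00702
  Alerts: 0.39 × 0.005 = 0.00195
  Work: 0.055 × 0.155 = 0.008525
  Social: 0.33 × 0.31 = 0.1023
  Newsletters: 0.09 × 0.29 = 0.0261
Normalizing constant = 0.145895.
Largest term belongs to Social, so Social is most probable.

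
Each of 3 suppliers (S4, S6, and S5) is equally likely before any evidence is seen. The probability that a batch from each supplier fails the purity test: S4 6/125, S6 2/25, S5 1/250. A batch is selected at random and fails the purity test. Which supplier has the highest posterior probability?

S6

With a uniform prior (1/3 each), posterior ∝ likelihood:
  S4: 0.048
  S6: 0.08
  S5: 0.004
Sum = 0.132.
Largest term belongs to S6, so S6 is most probable.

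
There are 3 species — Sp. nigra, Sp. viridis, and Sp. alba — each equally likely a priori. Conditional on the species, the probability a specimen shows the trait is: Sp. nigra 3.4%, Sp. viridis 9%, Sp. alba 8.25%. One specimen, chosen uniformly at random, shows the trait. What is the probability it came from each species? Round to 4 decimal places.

With a uniform prior (1/3 each), posterior ∝ likelihood:
  Sp. nigra: 0.034
  Sp. viridis: 0.09
  Sp. alba: 0.0825
Sum = 0.2065.
P(Sp. nigra | trait) = 0.034/0.2065 ≈ 0.1646
P(Sp. viridis | trait) = 0.09/0.2065 ≈ 0.4358
P(Sp. alba | trait) = 0.0825/0.2065 ≈ 0.3995
(Check: 0.1646+0.4358+0.3995 = 0.9999.)

Sp. nigra 0.1646, Sp. viridis 0.4358, Sp. alba 0.3995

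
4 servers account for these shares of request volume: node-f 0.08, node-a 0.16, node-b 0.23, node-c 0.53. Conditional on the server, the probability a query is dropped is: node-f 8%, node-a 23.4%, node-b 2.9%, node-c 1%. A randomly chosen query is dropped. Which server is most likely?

By Bayes' rule, posterior ∝ prior × likelihood:
  node-f: 0.08 × 0.08 = 0.0064
  node-a: 0.16 × 0.234 = 0.03744
  node-b: 0.23 × 0.029 = 0.00667
  node-c: 0.53 × 0.01 = 0.0053
Sum = 0.05581.
Largest term belongs to node-a, so node-a is most probable.

node-a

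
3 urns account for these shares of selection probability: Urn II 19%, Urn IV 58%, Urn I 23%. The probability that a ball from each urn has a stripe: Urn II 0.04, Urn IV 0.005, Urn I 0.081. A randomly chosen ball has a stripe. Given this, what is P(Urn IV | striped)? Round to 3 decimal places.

Prior × likelihood for each hypothesis:
  Urn II: 0.19 × 0.04 = 0.0076
  Urn IV: 0.58 × 0.005 = 0.0029
  Urn I: 0.23 × 0.081 = 0.01863
Total = 0.02913.
P(Urn IV | evidence) = 0.0029 / 0.02913 ≈ 0.100.

0.100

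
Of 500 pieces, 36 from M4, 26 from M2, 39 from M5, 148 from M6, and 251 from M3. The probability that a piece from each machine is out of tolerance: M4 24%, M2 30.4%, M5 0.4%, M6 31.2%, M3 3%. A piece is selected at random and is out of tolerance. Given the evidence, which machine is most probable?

M6

Unnormalized posteriors (prior × likelihood):
  M4: 0.072 × 0.24 = 0.01728
  M2: 0.052 × 0.304 = 0.015808
  M5: 0.078 × 0.004 = 0.000312
  M6: 0.296 × 0.312 = 0.092352
  M3: 0.502 × 0.03 = 0.01506
Total = 0.140812.
Largest term belongs to M6, so M6 is most probable.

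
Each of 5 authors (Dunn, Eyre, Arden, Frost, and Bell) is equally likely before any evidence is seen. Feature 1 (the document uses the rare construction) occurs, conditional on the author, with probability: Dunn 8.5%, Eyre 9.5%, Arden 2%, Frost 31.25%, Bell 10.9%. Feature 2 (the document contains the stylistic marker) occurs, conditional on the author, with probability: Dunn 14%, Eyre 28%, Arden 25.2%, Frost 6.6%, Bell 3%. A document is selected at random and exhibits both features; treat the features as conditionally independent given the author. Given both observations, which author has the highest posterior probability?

Eyre

With a uniform prior (1/5 each), posterior ∝ likelihood:
  Dunn: 0.085 × 0.14 = 0.0119
  Eyre: 0.095 × 0.28 = 0.0266
  Arden: 0.02 × 0.252 = 0.00504
  Frost: 0.3125 × 0.066 = 0.020625
  Bell: 0.109 × 0.03 = 0.00327
Normalizing constant = 0.067435.
Largest term belongs to Eyre, so Eyre is most probable.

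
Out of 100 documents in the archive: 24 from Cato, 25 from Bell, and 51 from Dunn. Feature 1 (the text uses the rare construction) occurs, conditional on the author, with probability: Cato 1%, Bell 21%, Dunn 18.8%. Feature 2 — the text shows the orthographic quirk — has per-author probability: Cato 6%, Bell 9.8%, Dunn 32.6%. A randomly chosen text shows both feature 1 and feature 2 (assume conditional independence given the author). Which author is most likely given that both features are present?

Dunn

By Bayes' rule, posterior ∝ prior × likelihood:
  Cato: 0.24 × 0.01 × 0.06 = 0.000144
  Bell: 0.25 × 0.21 × 0.098 = 0.005145
  Dunn: 0.51 × 0.188 × 0.326 = 0.03125688
Normalizing constant = 0.03654588.
Largest term belongs to Dunn, so Dunn is most probable.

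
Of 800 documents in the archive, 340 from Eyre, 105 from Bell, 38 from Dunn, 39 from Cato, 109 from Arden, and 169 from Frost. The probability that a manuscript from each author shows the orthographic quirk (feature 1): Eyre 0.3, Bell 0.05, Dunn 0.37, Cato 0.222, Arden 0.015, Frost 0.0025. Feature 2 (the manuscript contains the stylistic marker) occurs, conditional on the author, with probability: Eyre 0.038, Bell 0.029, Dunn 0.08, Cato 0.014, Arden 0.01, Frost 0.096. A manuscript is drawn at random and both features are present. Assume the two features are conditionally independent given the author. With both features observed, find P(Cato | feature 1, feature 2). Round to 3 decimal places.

0.023

Compute prior × likelihood for every hypothesis:
  Eyre: 0.425 × 0.3 × 0.038 = 0.004845
  Bell: 0.13125 × 0.05 × 0.029 = 0.0001903125
  Dunn: 0.0475 × 0.37 × 0.08 = 0.001406
  Cato: 0.04875 × 0.222 × 0.014 = 0.000151515
  Arden: 0.13625 × 0.015 × 0.01 = 0.0000204375
  Frost: 0.21125 × 0.0025 × 0.096 = 0.0000507
Sum = 0.006663965.
P(Cato | evidence) = 0.000151515 / 0.006663965 ≈ 0.023.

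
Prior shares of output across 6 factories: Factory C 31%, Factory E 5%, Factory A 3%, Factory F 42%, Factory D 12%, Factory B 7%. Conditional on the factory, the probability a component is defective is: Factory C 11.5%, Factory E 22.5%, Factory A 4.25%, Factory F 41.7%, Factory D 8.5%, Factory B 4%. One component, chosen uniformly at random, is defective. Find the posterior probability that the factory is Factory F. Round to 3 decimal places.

0.741

Unnormalized posteriors (prior × likelihood):
  Factory C: 0.31 × 0.115 = 0.03565
  Factory E: 0.05 × 0.225 = 0.01125
  Factory A: 0.03 × 0.0425 = 0.001275
  Factory F: 0.42 × 0.417 = 0.17514
  Factory D: 0.12 × 0.085 = 0.0102
  Factory B: 0.07 × 0.04 = 0.0028
Sum = 0.236315.
P(Factory F | evidence) = 0.17514 / 0.236315 ≈ 0.741.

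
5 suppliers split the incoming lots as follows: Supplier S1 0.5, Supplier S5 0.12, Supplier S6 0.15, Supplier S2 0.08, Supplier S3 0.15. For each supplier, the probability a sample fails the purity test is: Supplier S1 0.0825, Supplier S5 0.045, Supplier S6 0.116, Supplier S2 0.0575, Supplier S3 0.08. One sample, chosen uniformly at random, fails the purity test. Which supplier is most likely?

Prior × likelihood for each hypothesis:
  Supplier S1: 0.5 × 0.0825 = 0.04125
  Supplier S5: 0.12 × 0.045 = 0.0054
  Supplier S6: 0.15 × 0.116 = 0.0174
  Supplier S2: 0.08 × 0.0575 = 0.0046
  Supplier S3: 0.15 × 0.08 = 0.012
Total = 0.08065.
Largest term belongs to Supplier S1, so Supplier S1 is most probable.

Supplier S1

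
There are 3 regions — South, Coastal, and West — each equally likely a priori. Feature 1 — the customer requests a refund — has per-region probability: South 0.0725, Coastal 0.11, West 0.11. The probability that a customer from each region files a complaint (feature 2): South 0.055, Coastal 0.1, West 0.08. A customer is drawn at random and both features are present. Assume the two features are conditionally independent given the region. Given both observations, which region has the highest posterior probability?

With a uniform prior (1/3 each), posterior ∝ likelihood:
  South: 0.0725 × 0.055 = 0.0039875
  Coastal: 0.11 × 0.1 = 0.011
  West: 0.11 × 0.08 = 0.0088
Sum = 0.0237875.
Largest term belongs to Coastal, so Coastal is most probable.

Coastal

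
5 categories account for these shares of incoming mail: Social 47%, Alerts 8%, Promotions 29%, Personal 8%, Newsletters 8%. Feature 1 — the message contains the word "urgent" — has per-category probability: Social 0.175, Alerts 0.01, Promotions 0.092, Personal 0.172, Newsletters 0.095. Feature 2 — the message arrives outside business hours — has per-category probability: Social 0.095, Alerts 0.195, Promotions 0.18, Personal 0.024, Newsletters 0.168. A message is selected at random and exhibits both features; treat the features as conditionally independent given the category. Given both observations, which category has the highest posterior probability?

By Bayes' rule, posterior ∝ prior × likelihood:
  Social: 0.47 × 0.175 × 0.095 = 0.00781375
  Alerts: 0.08 × 0.01 × 0.195 = 0.000156
  Promotions: 0.29 × 0.092 × 0.18 = 0.0048024
  Personal: 0.08 × 0.172 × 0.024 = 0.00033024
  Newsletters: 0.08 × 0.095 × 0.168 = 0.0012768
Total = 0.01437919.
Largest term belongs to Social, so Social is most probable.

Social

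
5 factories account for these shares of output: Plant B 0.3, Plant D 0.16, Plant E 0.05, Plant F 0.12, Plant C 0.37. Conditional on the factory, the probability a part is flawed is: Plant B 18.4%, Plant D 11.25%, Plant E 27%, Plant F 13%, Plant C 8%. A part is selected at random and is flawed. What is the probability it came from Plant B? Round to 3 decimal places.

Unnormalized posteriors (prior × likelihood):
  Plant B: 0.3 × 0.184 = 0.0552
  Plant D: 0.16 × 0.1125 = 0.018
  Plant E: 0.05 × 0.27 = 0.0135
  Plant F: 0.12 × 0.13 = 0.0156
  Plant C: 0.37 × 0.08 = 0.0296
Total = 0.1319.
P(Plant B | evidence) = 0.0552 / 0.1319 ≈ 0.418.

0.418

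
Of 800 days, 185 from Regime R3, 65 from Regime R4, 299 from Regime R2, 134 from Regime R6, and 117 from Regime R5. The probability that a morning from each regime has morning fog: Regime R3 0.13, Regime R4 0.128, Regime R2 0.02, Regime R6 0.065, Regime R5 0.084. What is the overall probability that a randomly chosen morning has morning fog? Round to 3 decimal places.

0.071

Prior × likelihood for each hypothesis:
  Regime R3: 0.23125 × 0.13 = 0.0300625
  Regime R4: 0.08125 × 0.128 = 0.0104
  Regime R2: 0.37375 × 0.02 = 0.007475
  Regime R6: 0.1675 × 0.065 = 0.0108875
  Regime R5: 0.14625 × 0.084 = 0.012285
P(fog) = 0.0300625 + 0.0104 + 0.007475 + 0.0108875 + 0.012285 = 0.07111 → 0.071.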